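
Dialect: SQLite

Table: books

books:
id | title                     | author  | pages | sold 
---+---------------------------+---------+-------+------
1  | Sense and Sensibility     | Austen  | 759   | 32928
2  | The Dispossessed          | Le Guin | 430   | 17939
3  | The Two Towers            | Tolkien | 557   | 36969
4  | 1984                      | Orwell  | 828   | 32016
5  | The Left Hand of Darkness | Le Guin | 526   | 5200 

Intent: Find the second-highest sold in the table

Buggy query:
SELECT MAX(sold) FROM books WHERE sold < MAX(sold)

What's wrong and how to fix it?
Bug: The inner MAX is an aggregate inside WHERE, which is not allowed

Fix: Put the inner MAX in a scalar subquery

Corrected query:
SELECT MAX(sold) FROM books WHERE sold < (SELECT MAX(sold) FROM books)

Result:
MAX(sold)
---------
32928    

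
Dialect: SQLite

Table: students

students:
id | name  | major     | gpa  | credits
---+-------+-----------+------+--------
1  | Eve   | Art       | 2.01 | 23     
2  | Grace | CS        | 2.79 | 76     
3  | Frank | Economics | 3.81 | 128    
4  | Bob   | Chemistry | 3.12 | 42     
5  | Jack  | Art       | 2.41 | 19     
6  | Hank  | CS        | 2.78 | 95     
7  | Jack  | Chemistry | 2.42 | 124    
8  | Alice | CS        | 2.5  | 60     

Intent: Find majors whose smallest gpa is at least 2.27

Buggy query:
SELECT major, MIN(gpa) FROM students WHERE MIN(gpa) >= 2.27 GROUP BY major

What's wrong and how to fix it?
Bug: MIN() in WHERE is a misuse of aggregate

Fix: Use HAVING for the per-group MIN condition

Corrected query:
SELECT major, MIN(gpa) FROM students GROUP BY major HAVING MIN(gpa) >= 2.27

Result:
major     | MIN(gpa)
----------+---------
CS        | 2.5     
Chemistry | 2.42    
Economics | 3.81    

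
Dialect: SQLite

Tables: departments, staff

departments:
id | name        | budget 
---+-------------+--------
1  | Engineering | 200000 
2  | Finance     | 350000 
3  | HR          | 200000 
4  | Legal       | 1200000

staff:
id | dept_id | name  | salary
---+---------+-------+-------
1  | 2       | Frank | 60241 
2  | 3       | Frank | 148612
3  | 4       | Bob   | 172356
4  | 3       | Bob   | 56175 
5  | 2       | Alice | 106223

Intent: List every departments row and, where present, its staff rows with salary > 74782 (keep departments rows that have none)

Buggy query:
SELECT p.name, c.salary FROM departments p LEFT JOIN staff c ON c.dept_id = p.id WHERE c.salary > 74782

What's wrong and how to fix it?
Bug: A WHERE condition on the right-hand table after LEFT JOIN drops unmatched parents

Fix: Move the right-table condition into the ON clause so unmatched parents are kept

Corrected query:
SELECT p.name, c.salary FROM departments p LEFT JOIN staff c ON c.dept_id = p.id AND c.salary > 74782

Result:
name        | salary
------------+-------
Engineering | NULL  
Finance     | 106223
HR          | 148612
Legal       | 172356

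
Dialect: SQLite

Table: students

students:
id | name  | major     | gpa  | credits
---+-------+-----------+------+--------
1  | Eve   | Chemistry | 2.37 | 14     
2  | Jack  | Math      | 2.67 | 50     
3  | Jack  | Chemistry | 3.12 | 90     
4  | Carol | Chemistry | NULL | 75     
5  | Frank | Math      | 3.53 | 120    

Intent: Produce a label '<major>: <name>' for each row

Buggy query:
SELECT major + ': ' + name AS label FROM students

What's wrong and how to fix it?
Bug: '+' is numeric addition; on text columns SQLite converts them to 0 instead of concatenating

Fix: Use the || operator for string concatenation

Corrected query:
SELECT major || ': ' || name AS label FROM students

Result:
label           
----------------
Chemistry: Eve  
Math: Jack      
Chemistry: Jack 
Chemistry: Carol
Math: Frank     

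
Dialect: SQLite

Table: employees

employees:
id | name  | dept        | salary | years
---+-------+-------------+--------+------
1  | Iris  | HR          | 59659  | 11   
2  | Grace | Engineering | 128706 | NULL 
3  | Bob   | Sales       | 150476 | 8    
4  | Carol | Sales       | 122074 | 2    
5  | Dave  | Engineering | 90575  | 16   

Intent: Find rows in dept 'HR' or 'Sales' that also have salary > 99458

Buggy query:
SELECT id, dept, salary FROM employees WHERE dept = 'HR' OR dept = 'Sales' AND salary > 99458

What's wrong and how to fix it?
Bug: AND binds tighter than OR, so this parses as dept = 'HR' OR (dept = 'Sales' AND salary > 99458)

Fix: Group the OR with parentheses (or use IN), then AND the threshold

Corrected query:
SELECT id, dept, salary FROM employees WHERE (dept = 'HR' OR dept = 'Sales') AND salary > 99458

Result:
id | dept  | salary
---+-------+-------
3  | Sales | 150476
4  | Sales | 122074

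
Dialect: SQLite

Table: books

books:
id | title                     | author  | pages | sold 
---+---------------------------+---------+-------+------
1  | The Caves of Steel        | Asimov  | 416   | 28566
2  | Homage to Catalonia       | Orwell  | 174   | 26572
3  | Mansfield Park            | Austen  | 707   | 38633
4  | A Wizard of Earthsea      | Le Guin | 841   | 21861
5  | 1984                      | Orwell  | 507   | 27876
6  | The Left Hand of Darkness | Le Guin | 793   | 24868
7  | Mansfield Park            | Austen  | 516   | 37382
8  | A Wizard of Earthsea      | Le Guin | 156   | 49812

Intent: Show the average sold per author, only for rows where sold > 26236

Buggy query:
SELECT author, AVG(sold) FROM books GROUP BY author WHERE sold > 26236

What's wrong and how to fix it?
Bug: Row-level WHERE must come before GROUP BY in the clause order

Fix: Move the WHERE clause before GROUP BY

Corrected query:
SELECT author, AVG(sold) FROM books WHERE sold > 26236 GROUP BY author

Result:
author  | AVG(sold)
--------+----------
Asimov  | 28566    
Austen  | 38007.5  
Le Guin | 49812    
Orwell  | 27224    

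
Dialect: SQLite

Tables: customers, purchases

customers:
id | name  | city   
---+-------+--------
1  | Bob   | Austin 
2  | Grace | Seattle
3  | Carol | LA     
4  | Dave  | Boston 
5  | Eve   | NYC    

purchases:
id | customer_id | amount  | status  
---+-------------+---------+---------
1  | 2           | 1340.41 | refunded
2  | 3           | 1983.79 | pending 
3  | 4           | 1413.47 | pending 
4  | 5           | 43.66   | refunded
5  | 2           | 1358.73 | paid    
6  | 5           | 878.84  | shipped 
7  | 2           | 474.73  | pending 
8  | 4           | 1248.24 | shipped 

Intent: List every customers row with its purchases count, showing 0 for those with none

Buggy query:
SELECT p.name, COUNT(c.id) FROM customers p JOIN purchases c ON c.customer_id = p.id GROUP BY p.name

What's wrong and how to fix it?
Bug: An inner join excludes parents with zero children

Fix: Switch to LEFT JOIN to retain unmatched parent rows

Corrected query:
SELECT p.name, COUNT(c.id) FROM customers p LEFT JOIN purchases c ON c.customer_id = p.id GROUP BY p.name

Result:
name  | COUNT(c.id)
------+------------
Bob   | 0          
Carol | 1          
Dave  | 2          
Eve   | 2          
Grace | 3          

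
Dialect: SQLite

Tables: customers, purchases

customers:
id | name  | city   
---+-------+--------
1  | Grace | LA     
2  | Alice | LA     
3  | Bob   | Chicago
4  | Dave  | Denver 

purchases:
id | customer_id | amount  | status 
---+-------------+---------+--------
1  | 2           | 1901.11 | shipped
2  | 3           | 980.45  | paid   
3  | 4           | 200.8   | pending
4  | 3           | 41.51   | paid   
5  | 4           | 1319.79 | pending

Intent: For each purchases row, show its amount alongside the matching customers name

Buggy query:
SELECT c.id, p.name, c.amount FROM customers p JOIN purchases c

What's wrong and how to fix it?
Bug: JOIN with no ON clause produces a cartesian product; every purchases row pairs with every customers row

Fix: Specify the join condition linking the foreign key to the parent id

Corrected query:
SELECT c.id, p.name, c.amount FROM customers p JOIN purchases c ON c.customer_id = p.id

Result:
id | name  | amount 
---+-------+--------
1  | Alice | 1901.11
2  | Bob   | 980.45 
3  | Dave  | 200.8  
4  | Bob   | 41.51  
5  | Dave  | 1319.79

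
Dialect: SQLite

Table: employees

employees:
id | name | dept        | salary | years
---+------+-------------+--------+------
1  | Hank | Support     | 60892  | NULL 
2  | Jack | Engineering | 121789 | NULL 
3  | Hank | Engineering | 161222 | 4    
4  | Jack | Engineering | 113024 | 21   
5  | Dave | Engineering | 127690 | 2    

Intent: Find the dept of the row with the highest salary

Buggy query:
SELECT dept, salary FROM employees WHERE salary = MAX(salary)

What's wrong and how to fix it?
Bug: WHERE is evaluated per row; an aggregate over the whole table isn't defined there

Fix: Wrap MAX in a scalar subquery so WHERE compares against a single value

Corrected query:
SELECT dept, salary FROM employees WHERE salary = (SELECT MAX(salary) FROM employees)

Result:
dept        | salary
------------+-------
Engineering | 161222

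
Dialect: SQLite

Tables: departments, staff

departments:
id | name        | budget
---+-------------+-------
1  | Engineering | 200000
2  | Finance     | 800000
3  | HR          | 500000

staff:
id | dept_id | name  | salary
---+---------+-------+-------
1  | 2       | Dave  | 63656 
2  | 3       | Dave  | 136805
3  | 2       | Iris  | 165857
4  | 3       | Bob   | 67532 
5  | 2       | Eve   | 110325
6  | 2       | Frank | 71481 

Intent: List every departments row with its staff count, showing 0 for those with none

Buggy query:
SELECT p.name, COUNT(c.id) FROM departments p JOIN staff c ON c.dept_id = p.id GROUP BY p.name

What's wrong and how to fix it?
Bug: INNER JOIN drops departments rows that have no matching staff rows

Fix: Switch to LEFT JOIN to retain unmatched parent rows

Corrected query:
SELECT p.name, COUNT(c.id) FROM departments p LEFT JOIN staff c ON c.dept_id = p.id GROUP BY p.name

Result:
name        | COUNT(c.id)
------------+------------
Engineering | 0          
Finance     | 4          
HR          | 2          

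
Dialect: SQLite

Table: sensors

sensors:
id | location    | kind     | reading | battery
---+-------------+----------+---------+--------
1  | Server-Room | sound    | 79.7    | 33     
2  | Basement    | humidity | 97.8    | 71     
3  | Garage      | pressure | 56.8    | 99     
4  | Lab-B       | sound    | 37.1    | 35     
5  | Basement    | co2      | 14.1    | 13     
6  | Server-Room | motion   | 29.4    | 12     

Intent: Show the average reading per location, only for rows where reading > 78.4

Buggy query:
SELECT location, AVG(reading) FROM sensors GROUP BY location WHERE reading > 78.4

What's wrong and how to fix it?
Bug: Row-level WHERE must come before GROUP BY in the clause order

Fix: Place WHERE between FROM and GROUP BY

Corrected query:
SELECT location, AVG(reading) FROM sensors WHERE reading > 78.4 GROUP BY location

Result:
location    | AVG(reading)
------------+-------------
Basement    | 97.8        
Server-Room | 79.7        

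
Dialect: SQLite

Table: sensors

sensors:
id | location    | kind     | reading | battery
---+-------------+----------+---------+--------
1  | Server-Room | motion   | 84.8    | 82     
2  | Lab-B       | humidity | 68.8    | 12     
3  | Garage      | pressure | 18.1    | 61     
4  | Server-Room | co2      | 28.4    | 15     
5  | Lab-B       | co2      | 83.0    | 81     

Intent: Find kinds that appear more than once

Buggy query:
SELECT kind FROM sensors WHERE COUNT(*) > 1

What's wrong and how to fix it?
Bug: WHERE can't reference COUNT(*); aggregates are computed after WHERE

Fix: Group first, then use HAVING for the count condition

Corrected query:
SELECT kind FROM sensors GROUP BY kind HAVING COUNT(*) > 1

Result:
kind
----
co2 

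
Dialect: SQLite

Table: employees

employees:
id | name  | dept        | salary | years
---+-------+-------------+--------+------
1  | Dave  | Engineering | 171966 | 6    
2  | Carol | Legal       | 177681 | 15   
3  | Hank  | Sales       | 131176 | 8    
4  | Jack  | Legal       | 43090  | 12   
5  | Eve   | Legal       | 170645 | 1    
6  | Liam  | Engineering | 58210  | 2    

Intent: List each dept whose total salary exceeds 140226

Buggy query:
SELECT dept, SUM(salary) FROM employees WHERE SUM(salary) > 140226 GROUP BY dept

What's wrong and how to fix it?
Bug: WHERE runs before GROUP BY, so aggregates aren't available there

Fix: Move the aggregate condition to a HAVING clause

Corrected query:
SELECT dept, SUM(salary) FROM employees GROUP BY dept HAVING SUM(salary) > 140226

Result:
dept        | SUM(salary)
------------+------------
Engineering | 230176     
Legal       | 391416     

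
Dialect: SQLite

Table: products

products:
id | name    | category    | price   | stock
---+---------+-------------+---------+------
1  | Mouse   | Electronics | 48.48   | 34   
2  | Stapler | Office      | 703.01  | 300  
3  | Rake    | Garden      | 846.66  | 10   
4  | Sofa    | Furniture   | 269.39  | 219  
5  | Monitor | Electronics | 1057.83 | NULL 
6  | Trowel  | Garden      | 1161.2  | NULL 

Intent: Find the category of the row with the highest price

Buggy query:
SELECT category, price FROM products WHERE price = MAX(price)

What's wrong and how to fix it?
Bug: MAX(price) is an aggregate and cannot be used directly in WHERE

Fix: Wrap MAX in a scalar subquery so WHERE compares against a single value

Corrected query:
SELECT category, price FROM products WHERE price = (SELECT MAX(price) FROM products)

Result:
category | price 
---------+-------
Garden   | 1161.2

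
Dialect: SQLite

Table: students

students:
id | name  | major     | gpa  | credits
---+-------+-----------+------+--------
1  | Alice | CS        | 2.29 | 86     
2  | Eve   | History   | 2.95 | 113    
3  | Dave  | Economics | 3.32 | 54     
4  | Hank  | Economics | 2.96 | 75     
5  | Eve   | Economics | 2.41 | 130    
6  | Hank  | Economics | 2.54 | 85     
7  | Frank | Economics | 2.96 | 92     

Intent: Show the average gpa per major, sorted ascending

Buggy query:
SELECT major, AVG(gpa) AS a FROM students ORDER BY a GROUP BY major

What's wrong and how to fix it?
Bug: ORDER BY appears before GROUP BY; SQL clause order requires GROUP BY first

Fix: Move ORDER BY to the end, after GROUP BY

Corrected query:
SELECT major, AVG(gpa) AS a FROM students GROUP BY major ORDER BY a

Result:
major     | a    
----------+------
CS        | 2.29 
Economics | 2.838
History   | 2.95 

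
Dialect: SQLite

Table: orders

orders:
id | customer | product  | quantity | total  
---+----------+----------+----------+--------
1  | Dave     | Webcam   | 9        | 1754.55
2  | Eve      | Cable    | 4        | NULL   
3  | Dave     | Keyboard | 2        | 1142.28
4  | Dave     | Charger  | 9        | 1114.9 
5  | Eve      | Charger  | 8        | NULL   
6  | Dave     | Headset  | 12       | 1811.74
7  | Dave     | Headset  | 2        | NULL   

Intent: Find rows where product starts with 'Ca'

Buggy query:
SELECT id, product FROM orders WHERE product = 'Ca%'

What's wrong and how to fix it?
Bug: '=' compares the literal string including the % character; pattern matching needs LIKE

Fix: Use LIKE for wildcard pattern matching

Corrected query:
SELECT id, product FROM orders WHERE product LIKE 'Ca%'

Result:
id | product
---+--------
2  | Cable  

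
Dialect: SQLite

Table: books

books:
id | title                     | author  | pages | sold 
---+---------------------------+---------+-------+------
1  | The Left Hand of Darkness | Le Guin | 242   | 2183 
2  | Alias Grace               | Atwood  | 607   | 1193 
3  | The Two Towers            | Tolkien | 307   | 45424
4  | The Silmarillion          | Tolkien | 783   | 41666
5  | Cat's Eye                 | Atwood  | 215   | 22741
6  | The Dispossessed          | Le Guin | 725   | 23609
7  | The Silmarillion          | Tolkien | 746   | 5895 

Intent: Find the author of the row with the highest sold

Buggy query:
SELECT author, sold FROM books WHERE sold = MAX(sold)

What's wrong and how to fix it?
Bug: MAX(sold) is an aggregate and cannot be used directly in WHERE

Fix: Wrap MAX in a scalar subquery so WHERE compares against a single value

Corrected query:
SELECT author, sold FROM books WHERE sold = (SELECT MAX(sold) FROM books)

Result:
author  | sold 
--------+------
Tolkien | 45424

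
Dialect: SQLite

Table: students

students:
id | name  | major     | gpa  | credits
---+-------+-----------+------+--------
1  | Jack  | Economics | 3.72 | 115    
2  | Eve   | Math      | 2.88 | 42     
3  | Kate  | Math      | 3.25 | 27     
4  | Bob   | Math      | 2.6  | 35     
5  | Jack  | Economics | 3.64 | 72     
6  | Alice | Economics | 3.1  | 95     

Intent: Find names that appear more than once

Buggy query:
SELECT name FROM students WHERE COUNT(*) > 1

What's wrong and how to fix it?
Bug: COUNT(*) is an aggregate and cannot be used in WHERE

Fix: Group first, then use HAVING for the count condition

Corrected query:
SELECT name FROM students GROUP BY name HAVING COUNT(*) > 1

Result:
name
----
Jack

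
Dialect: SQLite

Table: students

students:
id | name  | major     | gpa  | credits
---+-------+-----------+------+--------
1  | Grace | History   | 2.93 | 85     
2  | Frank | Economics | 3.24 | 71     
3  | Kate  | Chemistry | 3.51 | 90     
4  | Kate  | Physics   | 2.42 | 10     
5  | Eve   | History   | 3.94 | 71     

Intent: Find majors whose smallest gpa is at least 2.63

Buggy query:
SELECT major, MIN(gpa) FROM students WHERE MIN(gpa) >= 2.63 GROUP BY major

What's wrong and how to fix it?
Bug: Aggregates like MIN are computed per group after WHERE runs

Fix: Replace WHERE with HAVING after the GROUP BY

Corrected query:
SELECT major, MIN(gpa) FROM students GROUP BY major HAVING MIN(gpa) >= 2.63

Result:
major     | MIN(gpa)
----------+---------
Chemistry | 3.51    
Economics | 3.24    
History   | 2.93    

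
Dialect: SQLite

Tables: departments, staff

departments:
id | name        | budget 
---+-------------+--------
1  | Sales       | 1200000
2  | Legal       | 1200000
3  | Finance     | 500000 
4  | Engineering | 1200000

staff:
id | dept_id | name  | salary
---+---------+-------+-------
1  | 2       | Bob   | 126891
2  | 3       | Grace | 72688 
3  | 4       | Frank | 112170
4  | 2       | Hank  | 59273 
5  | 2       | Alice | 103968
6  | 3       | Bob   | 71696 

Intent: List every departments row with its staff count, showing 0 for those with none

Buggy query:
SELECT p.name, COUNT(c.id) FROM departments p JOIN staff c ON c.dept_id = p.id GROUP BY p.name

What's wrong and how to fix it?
Bug: INNER JOIN drops departments rows that have no matching staff rows

Fix: Use LEFT JOIN so parents without children still appear (COUNT(c.id) gives 0)

Corrected query:
SELECT p.name, COUNT(c.id) FROM departments p LEFT JOIN staff c ON c.dept_id = p.id GROUP BY p.name

Result:
name        | COUNT(c.id)
------------+------------
Engineering | 1          
Finance     | 2          
Legal       | 3          
Sales       | 0          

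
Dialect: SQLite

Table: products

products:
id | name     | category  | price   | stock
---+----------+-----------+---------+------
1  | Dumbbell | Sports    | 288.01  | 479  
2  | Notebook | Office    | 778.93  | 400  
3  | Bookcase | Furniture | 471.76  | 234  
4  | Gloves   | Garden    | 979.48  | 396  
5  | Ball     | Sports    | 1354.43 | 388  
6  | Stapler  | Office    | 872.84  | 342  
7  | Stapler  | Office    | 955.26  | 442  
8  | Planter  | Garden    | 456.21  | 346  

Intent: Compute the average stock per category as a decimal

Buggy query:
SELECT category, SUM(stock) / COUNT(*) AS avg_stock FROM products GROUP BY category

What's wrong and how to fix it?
Bug: Both operands are integers, so '/' performs integer division and truncates

Fix: Cast one side to REAL so the division keeps the fractional part

Corrected query:
SELECT category, SUM(stock) * 1.0 / COUNT(*) AS avg_stock FROM products GROUP BY category

Result:
category  | avg_stock 
----------+-----------
Furniture | 234       
Garden    | 371       
Office    | 394.666667
Sports    | 433.5     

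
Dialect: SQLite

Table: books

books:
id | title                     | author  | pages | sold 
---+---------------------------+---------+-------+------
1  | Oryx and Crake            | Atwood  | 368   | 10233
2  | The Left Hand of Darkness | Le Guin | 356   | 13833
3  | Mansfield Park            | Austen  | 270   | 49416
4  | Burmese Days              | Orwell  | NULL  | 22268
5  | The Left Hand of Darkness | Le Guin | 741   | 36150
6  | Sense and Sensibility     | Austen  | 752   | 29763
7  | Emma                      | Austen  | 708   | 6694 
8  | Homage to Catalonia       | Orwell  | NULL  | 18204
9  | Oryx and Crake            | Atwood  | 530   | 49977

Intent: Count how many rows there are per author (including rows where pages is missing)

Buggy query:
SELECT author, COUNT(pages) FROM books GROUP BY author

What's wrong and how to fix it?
Bug: COUNT(column) counts non-NULL values only; rows with NULL pages aren't counted

Fix: Use COUNT(*) to count all rows regardless of NULL

Corrected query:
SELECT author, COUNT(*) FROM books GROUP BY author

Result:
author  | COUNT(*)
--------+---------
Atwood  | 2       
Austen  | 3       
Le Guin | 2       
Orwell  | 2       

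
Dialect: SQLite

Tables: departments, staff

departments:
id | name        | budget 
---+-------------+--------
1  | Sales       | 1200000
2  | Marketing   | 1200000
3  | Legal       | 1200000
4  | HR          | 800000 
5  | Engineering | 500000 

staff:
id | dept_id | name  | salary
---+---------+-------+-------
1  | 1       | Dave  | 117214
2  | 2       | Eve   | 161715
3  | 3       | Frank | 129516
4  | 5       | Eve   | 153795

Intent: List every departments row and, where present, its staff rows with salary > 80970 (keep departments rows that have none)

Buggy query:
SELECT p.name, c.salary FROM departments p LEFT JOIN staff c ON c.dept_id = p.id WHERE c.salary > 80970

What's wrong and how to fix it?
Bug: A WHERE condition on the right-hand table after LEFT JOIN drops unmatched parents

Fix: Put 'c.salary > 80970' in the JOIN's ON clause instead of WHERE

Corrected query:
SELECT p.name, c.salary FROM departments p LEFT JOIN staff c ON c.dept_id = p.id AND c.salary > 80970

Result:
name        | salary
------------+-------
Sales       | 117214
Marketing   | 161715
Legal       | 129516
HR          | NULL  
Engineering | 153795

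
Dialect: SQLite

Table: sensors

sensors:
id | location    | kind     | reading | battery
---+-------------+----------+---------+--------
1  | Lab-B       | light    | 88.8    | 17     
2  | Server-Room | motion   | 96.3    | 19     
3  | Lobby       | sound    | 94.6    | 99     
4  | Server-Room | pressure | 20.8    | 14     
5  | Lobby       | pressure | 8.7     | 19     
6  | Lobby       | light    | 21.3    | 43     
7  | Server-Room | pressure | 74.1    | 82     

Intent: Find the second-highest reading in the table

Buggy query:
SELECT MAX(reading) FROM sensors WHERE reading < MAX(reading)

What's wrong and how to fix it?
Bug: The inner MAX is an aggregate inside WHERE, which is not allowed

Fix: Compute the overall MAX in a subquery, then take MAX of rows below it

Corrected query:
SELECT MAX(reading) FROM sensors WHERE reading < (SELECT MAX(reading) FROM sensors)

Result:
MAX(reading)
------------
94.6        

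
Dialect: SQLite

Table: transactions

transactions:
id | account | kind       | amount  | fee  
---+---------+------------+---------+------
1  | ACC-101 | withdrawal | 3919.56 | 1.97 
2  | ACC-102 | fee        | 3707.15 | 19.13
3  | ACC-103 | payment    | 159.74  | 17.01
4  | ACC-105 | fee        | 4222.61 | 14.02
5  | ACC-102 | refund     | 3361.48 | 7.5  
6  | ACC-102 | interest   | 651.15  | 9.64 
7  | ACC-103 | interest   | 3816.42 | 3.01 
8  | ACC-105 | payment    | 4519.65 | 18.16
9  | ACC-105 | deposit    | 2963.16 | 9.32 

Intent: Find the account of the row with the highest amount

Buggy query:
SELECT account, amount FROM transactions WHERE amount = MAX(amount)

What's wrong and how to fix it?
Bug: WHERE is evaluated per row; an aggregate over the whole table isn't defined there

Fix: Use a subquery: WHERE amount = (SELECT MAX(amount) FROM transactions)

Corrected query:
SELECT account, amount FROM transactions WHERE amount = (SELECT MAX(amount) FROM transactions)

Result:
account | amount 
--------+--------
ACC-105 | 4519.65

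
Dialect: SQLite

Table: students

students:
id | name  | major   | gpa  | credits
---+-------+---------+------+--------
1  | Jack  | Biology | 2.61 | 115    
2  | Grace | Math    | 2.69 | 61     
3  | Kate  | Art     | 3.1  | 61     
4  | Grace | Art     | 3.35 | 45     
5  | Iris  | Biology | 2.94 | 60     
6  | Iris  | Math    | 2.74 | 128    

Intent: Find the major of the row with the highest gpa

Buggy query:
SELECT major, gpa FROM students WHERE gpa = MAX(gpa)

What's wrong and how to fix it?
Bug: MAX(gpa) is an aggregate and cannot be used directly in WHERE

Fix: Wrap MAX in a scalar subquery so WHERE compares against a single value

Corrected query:
SELECT major, gpa FROM students WHERE gpa = (SELECT MAX(gpa) FROM students)

Result:
major | gpa 
------+-----
Art   | 3.35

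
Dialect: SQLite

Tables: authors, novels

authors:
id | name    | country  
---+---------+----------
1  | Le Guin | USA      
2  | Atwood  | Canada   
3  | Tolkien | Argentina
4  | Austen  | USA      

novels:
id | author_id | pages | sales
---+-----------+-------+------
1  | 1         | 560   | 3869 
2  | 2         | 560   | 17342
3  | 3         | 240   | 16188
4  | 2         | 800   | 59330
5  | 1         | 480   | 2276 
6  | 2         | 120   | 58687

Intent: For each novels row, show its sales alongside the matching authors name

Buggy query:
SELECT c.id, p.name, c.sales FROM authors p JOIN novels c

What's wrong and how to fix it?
Bug: JOIN with no ON clause produces a cartesian product; every novels row pairs with every authors row

Fix: Add ON c.author_id = p.id to the JOIN

Corrected query:
SELECT c.id, p.name, c.sales FROM authors p JOIN novels c ON c.author_id = p.id

Result:
id | name    | sales
---+---------+------
1  | Le Guin | 3869 
2  | Atwood  | 17342
3  | Tolkien | 16188
4  | Atwood  | 59330
5  | Le Guin | 2276 
6  | Atwood  | 58687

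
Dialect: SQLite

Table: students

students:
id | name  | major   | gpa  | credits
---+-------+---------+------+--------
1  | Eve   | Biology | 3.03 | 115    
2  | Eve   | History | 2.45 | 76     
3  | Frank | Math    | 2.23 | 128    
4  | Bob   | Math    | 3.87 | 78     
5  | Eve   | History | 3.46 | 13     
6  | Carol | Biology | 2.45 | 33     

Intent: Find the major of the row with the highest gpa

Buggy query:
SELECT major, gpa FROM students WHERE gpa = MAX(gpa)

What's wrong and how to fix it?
Bug: MAX(gpa) is an aggregate and cannot be used directly in WHERE

Fix: Wrap MAX in a scalar subquery so WHERE compares against a single value

Corrected query:
SELECT major, gpa FROM students WHERE gpa = (SELECT MAX(gpa) FROM students)

Result:
major | gpa 
------+-----
Math  | 3.87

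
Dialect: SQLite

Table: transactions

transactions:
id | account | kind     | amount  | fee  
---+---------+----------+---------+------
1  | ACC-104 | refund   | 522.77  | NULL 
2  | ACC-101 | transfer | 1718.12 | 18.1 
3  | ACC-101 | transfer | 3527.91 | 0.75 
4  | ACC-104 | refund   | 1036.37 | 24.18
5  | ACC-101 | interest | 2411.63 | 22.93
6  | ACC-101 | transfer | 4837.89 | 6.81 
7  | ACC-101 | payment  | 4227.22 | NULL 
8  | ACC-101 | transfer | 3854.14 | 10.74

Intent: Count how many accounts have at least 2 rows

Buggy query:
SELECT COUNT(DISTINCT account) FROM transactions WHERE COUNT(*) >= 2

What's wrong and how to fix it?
Bug: COUNT(*) cannot appear in WHERE; the per-group count doesn't exist yet

Fix: Group first with HAVING COUNT(*) >= 2, then COUNT the resulting groups

Corrected query:
SELECT COUNT(*) FROM (SELECT account FROM transactions GROUP BY account HAVING COUNT(*) >= 2)

Result:
COUNT(*)
--------
2       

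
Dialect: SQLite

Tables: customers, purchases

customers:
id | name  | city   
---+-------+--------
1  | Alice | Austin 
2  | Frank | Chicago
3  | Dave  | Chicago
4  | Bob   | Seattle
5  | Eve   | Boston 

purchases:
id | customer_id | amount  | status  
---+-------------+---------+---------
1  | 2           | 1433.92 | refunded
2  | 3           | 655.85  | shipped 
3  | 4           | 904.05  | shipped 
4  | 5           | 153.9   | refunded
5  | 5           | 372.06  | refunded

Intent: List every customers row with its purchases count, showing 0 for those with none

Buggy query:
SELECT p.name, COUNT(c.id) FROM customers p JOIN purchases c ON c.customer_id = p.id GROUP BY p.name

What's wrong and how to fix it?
Bug: An inner join excludes parents with zero children

Fix: Use LEFT JOIN so parents without children still appear (COUNT(c.id) gives 0)

Corrected query:
SELECT p.name, COUNT(c.id) FROM customers p LEFT JOIN purchases c ON c.customer_id = p.id GROUP BY p.name

Result:
name  | COUNT(c.id)
------+------------
Alice | 0          
Bob   | 1          
Dave  | 1          
Eve   | 2          
Frank | 1          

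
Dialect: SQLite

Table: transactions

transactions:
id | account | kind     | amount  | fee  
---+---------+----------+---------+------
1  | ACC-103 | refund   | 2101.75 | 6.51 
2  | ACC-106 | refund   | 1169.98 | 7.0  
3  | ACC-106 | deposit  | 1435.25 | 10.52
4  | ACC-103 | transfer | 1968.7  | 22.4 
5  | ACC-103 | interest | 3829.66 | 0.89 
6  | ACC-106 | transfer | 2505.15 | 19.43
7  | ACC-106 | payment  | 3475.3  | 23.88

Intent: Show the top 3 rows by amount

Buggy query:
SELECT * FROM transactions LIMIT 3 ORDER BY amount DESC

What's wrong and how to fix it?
Bug: LIMIT must come after ORDER BY

Fix: Sort with ORDER BY, then apply LIMIT

Corrected query:
SELECT * FROM transactions ORDER BY amount DESC LIMIT 3

Result:
id | account | kind     | amount  | fee  
---+---------+----------+---------+------
5  | ACC-103 | interest | 3829.66 | 0.89 
7  | ACC-106 | payment  | 3475.3  | 23.88
6  | ACC-106 | transfer | 2505.15 | 19.43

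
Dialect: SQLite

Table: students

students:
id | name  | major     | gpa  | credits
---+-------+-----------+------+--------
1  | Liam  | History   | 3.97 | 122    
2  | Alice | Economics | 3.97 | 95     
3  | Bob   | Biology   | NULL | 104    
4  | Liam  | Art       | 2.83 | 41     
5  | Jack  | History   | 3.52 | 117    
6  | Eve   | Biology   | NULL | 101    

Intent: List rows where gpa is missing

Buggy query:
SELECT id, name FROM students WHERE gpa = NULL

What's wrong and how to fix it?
Bug: Comparing to NULL with '=' never matches; NULL = NULL is unknown, not true

Fix: Use IS NULL to test for NULL

Corrected query:
SELECT id, name FROM students WHERE gpa IS NULL

Result:
id | name
---+-----
3  | Bob 
6  | Eve 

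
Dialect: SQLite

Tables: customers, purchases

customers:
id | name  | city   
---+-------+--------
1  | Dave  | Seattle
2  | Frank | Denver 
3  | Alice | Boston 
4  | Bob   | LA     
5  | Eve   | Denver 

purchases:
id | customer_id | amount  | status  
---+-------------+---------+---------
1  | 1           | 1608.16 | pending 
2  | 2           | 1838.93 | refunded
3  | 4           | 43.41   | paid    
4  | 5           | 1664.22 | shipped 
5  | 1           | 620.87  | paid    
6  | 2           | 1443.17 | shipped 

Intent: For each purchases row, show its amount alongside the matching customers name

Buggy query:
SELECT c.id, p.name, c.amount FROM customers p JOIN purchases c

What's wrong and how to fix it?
Bug: Missing join condition: each purchases row is matched to all customers rows instead of just its own

Fix: Add ON c.customer_id = p.id to the JOIN

Corrected query:
SELECT c.id, p.name, c.amount FROM customers p JOIN purchases c ON c.customer_id = p.id

Result:
id | name  | amount 
---+-------+--------
1  | Dave  | 1608.16
2  | Frank | 1838.93
3  | Bob   | 43.41  
4  | Eve   | 1664.22
5  | Dave  | 620.87 
6  | Frank | 1443.17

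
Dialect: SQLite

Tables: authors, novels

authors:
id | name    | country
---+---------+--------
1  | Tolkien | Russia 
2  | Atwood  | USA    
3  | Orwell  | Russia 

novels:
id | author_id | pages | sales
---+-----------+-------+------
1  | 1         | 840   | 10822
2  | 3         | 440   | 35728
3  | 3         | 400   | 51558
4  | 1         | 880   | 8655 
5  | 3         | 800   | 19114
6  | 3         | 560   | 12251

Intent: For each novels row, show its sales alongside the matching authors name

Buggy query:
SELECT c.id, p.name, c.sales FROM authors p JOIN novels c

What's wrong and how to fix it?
Bug: Missing join condition: each novels row is matched to all authors rows instead of just its own

Fix: Add ON c.author_id = p.id to the JOIN

Corrected query:
SELECT c.id, p.name, c.sales FROM authors p JOIN novels c ON c.author_id = p.id

Result:
id | name    | sales
---+---------+------
1  | Tolkien | 10822
2  | Orwell  | 35728
3  | Orwell  | 51558
4  | Tolkien | 8655 
5  | Orwell  | 19114
6  | Orwell  | 12251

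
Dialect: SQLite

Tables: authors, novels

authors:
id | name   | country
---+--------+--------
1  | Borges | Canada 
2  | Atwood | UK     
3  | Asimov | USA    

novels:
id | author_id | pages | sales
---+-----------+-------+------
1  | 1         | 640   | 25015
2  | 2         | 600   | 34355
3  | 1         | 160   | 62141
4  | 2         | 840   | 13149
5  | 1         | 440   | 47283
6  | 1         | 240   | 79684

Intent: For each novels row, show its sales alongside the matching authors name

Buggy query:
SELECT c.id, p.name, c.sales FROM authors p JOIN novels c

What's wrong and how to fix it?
Bug: Missing join condition: each novels row is matched to all authors rows instead of just its own

Fix: Add ON c.author_id = p.id to the JOIN

Corrected query:
SELECT c.id, p.name, c.sales FROM authors p JOIN novels c ON c.author_id = p.id

Result:
id | name   | sales
---+--------+------
1  | Borges | 25015
2  | Atwood | 34355
3  | Borges | 62141
4  | Atwood | 13149
5  | Borges | 47283
6  | Borges | 79684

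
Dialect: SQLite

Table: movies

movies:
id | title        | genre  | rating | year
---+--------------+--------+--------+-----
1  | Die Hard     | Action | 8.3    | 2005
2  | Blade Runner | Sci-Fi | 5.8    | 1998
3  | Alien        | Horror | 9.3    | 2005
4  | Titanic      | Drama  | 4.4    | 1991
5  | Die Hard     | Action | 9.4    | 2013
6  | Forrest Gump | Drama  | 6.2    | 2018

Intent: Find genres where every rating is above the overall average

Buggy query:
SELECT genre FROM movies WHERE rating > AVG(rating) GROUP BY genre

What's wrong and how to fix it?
Bug: WHERE evaluates per row before aggregation, so AVG() is unavailable

Fix: Use a subquery for AVG and a HAVING MIN(...) filter so the condition holds for every row in the group

Corrected query:
SELECT genre FROM movies GROUP BY genre HAVING MIN(rating) > (SELECT AVG(rating) FROM movies)

Result:
genre 
------
Action
Horror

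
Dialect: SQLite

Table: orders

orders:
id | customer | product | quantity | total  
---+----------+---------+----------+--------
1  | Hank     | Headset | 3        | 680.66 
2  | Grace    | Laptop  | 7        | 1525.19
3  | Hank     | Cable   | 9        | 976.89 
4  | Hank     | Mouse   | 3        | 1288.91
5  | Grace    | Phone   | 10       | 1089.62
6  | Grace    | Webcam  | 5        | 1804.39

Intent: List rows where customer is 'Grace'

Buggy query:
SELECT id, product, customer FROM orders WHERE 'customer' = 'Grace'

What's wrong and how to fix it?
Bug: 'customer' in single quotes is a string literal, not the column; the comparison is literal-vs-literal and never true

Fix: Reference the column as customer without single quotes

Corrected query:
SELECT id, product, customer FROM orders WHERE customer = 'Grace'

Result:
id | product | customer
---+---------+---------
2  | Laptop  | Grace   
5  | Phone   | Grace   
6  | Webcam  | Grace   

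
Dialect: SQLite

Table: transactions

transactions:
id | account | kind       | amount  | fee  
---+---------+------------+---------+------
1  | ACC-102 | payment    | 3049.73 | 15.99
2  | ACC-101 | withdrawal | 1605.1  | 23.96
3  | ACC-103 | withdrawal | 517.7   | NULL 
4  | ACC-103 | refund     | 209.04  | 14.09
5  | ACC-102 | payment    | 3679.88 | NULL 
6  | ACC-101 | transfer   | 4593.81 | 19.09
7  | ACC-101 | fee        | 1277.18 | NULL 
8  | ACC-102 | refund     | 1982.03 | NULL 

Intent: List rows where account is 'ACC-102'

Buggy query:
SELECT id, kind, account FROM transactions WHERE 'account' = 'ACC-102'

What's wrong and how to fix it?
Bug: 'account' in single quotes is a string literal, not the column; the comparison is literal-vs-literal and never true

Fix: Reference the column as account without single quotes

Corrected query:
SELECT id, kind, account FROM transactions WHERE account = 'ACC-102'

Result:
id | kind    | account
---+---------+--------
1  | payment | ACC-102
5  | payment | ACC-102
8  | refund  | ACC-102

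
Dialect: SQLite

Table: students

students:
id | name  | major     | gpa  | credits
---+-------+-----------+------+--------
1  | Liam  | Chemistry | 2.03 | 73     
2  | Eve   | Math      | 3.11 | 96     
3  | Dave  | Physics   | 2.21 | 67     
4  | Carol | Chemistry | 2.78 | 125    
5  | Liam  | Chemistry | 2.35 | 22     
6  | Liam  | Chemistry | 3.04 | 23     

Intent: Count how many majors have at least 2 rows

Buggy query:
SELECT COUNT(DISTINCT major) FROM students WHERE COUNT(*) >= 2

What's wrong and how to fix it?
Bug: WHERE filters individual rows, not groups, so a group-level COUNT is invalid there

Fix: Group first with HAVING COUNT(*) >= 2, then COUNT the resulting groups

Corrected query:
SELECT COUNT(*) FROM (SELECT major FROM students GROUP BY major HAVING COUNT(*) >= 2)

Result:
COUNT(*)
--------
1       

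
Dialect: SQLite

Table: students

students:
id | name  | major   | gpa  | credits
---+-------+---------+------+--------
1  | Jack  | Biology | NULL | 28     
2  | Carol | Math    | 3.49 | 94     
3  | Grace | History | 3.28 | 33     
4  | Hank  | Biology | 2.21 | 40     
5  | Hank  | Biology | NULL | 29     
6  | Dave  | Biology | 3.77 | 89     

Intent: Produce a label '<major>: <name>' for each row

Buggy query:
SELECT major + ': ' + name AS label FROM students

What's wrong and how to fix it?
Bug: '+' is numeric addition; on text columns SQLite converts them to 0 instead of concatenating

Fix: Replace + with || to concatenate text

Corrected query:
SELECT major || ': ' || name AS label FROM students

Result:
label         
--------------
Biology: Jack 
Math: Carol   
History: Grace
Biology: Hank 
Biology: Hank 
Biology: Dave 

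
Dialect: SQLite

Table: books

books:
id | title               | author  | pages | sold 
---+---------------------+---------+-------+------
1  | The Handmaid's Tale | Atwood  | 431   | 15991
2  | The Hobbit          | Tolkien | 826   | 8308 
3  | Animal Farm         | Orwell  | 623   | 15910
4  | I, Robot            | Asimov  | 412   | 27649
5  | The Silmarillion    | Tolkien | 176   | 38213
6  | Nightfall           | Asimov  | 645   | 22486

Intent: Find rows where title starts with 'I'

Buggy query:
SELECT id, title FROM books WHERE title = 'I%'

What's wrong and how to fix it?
Bug: '=' compares the literal string including the % character; pattern matching needs LIKE

Fix: Replace '=' with LIKE so 'I%' is treated as a pattern

Corrected query:
SELECT id, title FROM books WHERE title LIKE 'I%'

Result:
id | title   
---+---------
4  | I, Robot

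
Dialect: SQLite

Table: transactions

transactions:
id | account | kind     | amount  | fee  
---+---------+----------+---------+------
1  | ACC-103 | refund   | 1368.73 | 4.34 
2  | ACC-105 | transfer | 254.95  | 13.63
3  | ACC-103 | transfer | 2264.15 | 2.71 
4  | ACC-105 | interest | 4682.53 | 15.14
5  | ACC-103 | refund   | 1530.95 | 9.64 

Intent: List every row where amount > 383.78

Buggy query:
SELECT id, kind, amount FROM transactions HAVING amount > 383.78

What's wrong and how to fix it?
Bug: This is a non-aggregate query (no GROUP BY, no aggregates), so in SQLite the HAVING clause is invalid here; a row-level condition belongs in WHERE

Fix: Replace HAVING with WHERE since the condition applies to individual rows

Corrected query:
SELECT id, kind, amount FROM transactions WHERE amount > 383.78

Result:
id | kind     | amount 
---+----------+--------
1  | refund   | 1368.73
3  | transfer | 2264.15
4  | interest | 4682.53
5  | refund   | 1530.95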